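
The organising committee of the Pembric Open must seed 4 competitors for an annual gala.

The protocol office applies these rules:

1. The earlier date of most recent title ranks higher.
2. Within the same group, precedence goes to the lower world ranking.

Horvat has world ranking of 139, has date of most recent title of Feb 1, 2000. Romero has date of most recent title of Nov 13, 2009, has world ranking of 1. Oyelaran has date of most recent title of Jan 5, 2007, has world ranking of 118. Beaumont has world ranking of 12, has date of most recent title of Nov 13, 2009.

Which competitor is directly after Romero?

By date of most recent title (earlier first): Horvat (Feb 1, 2000); then Oyelaran (Jan 5, 2007); then Romero and Beaumont (both Nov 13, 2009).
Among Romero and Beaumont, by world ranking (lower first): Romero (1) before Beaumont (12).
Order: Horvat, Oyelaran, Romero, Beaumont.

Beaumont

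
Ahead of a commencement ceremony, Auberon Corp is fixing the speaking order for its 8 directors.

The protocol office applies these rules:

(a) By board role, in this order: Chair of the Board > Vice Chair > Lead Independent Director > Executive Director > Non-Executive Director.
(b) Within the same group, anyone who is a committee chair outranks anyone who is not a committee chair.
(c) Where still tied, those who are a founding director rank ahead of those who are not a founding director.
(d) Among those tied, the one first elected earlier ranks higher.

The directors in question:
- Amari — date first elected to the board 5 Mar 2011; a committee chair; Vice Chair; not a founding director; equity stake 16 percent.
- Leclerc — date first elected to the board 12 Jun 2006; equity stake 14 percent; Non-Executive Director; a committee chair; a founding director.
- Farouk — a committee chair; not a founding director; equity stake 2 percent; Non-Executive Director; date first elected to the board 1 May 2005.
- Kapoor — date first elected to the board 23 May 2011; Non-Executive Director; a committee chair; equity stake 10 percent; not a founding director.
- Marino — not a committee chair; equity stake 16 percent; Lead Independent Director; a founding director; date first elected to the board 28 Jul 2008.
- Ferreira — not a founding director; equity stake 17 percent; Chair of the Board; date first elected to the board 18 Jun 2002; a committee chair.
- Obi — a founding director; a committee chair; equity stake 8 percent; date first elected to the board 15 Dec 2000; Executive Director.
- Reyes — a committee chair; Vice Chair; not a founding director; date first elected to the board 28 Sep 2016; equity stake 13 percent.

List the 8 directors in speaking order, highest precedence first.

Ferreira, Amari, Reyes, Marino, Obi, Leclerc, Farouk, Kapoor

By board role: Ferreira (Chair of the Board); then Amari and Reyes (Vice Chair); then Marino (Lead Independent Director); then Obi (Executive Director); then Leclerc, Farouk and Kapoor (Non-Executive Director).
Amari and Reyes are each a committee chair, so the next rule applies.
Amari and Reyes are each not a founding director, so the next rule applies.
Among Amari and Reyes, by date first elected to the board (earlier first): Amari (5 Mar 2011) before Reyes (28 Sep 2016).
Leclerc, Farouk and Kapoor are each a committee chair, so the next rule applies.
Among Leclerc, Farouk and Kapoor, a founding director before not a founding director: Leclerc (a founding director) before Farouk and Kapoor (not a founding director).
Among Farouk and Kapoor, by date first elected to the board (earlier first): Farouk (1 May 2005) before Kapoor (23 May 2011).
Full order: Ferreira, Amari, Reyes, Marino, Obi, Leclerc, Farouk, Kapoor.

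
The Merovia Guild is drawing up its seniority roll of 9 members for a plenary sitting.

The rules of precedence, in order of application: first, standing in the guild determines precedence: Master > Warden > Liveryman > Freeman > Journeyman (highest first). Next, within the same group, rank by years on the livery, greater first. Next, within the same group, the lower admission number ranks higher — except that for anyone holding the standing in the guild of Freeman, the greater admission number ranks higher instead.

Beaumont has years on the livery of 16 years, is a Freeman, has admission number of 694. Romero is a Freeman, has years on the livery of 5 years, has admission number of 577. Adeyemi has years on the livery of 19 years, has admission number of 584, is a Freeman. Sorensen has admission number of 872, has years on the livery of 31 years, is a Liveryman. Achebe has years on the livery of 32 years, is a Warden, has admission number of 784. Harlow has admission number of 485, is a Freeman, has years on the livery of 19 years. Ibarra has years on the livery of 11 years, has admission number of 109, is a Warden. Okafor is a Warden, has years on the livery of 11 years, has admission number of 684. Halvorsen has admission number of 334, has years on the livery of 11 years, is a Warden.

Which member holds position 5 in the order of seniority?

Sorensen

By standing in the guild: Achebe, Ibarra, Halvorsen and Okafor (Warden); then Sorensen (Liveryman); then Adeyemi, Harlow, Beaumont and Romero (Freeman).
Among Achebe, Ibarra, Halvorsen and Okafor, by years on the livery (higher first): Achebe (32 years) before Ibarra, Halvorsen and Okafor (11 years).
Among Ibarra, Halvorsen and Okafor, by admission number (lower first): Ibarra (109) before Halvorsen (334) before Okafor (684).
Among Adeyemi, Harlow, Beaumont and Romero, by years on the livery (higher first): Adeyemi and Harlow (19 years) before Beaumont (16 years) before Romero (5 years).
Among Adeyemi and Harlow, by admission number (higher first) (reversed rule for this group): Adeyemi (584) before Harlow (485).
Order: Achebe, Ibarra, Halvorsen, Okafor, Sorensen, Adeyemi, Harlow, Beaumont, Romero.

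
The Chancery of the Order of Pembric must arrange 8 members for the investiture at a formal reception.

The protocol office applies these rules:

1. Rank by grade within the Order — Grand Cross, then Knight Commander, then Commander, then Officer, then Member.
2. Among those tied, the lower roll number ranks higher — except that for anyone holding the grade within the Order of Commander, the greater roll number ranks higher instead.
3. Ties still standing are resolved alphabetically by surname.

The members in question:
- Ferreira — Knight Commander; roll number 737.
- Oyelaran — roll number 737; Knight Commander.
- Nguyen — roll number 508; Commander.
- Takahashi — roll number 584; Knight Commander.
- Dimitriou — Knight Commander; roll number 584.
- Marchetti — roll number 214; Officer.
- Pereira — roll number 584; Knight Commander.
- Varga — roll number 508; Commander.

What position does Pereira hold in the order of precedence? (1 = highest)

2

By grade within the Order: Dimitriou, Pereira, Takahashi, Ferreira and Oyelaran (Knight Commander); then Nguyen and Varga (Commander); then Marchetti (Officer).
Among Dimitriou, Pereira, Takahashi, Ferreira and Oyelaran, by roll number (lower first): Dimitriou, Pereira and Takahashi (584) before Ferreira and Oyelaran (737).
Among Dimitriou, Pereira and Takahashi, alphabetically by surname: Dimitriou before Pereira before Takahashi.
Among Ferreira and Oyelaran, alphabetically by surname: Ferreira before Oyelaran.
Nguyen and Varga both have roll number 508, so the next rule applies.
Among Nguyen and Varga, alphabetically by surname: Nguyen before Varga.
Order: Dimitriou, Pereira, Takahashi, Ferreira, Oyelaran, Nguyen, Varga, Marchetti. So position 2.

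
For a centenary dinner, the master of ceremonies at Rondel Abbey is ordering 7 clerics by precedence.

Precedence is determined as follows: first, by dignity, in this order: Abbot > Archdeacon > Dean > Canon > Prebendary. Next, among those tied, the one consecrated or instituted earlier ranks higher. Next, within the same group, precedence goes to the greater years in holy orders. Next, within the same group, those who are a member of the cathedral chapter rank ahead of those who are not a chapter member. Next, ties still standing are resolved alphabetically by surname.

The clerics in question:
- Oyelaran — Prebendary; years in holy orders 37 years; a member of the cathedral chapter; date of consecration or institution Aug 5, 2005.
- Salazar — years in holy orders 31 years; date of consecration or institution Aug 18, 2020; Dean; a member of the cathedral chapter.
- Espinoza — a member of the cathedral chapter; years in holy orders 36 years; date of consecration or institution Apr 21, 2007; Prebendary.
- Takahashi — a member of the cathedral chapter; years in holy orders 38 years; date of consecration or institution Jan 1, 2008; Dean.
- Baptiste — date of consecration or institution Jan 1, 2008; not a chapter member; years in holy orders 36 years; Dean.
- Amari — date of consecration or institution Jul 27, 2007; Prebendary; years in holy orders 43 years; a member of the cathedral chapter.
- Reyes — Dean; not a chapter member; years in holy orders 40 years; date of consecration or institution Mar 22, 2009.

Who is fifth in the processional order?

By dignity: Takahashi, Baptiste, Reyes and Salazar (Dean); then Oyelaran, Espinoza and Amari (Prebendary).
Among Takahashi, Baptiste, Reyes and Salazar, by date of consecration or institution (earlier first): Takahashi and Baptiste (Jan 1, 2008) before Reyes (Mar 22, 2009) before Salazar (Aug 18, 2020).
Among Takahashi and Baptiste, by years in holy orders (higher first): Takahashi (38 years) before Baptiste (36 years).
Among Oyelaran, Espinoza and Amari, by date of consecration or institution (earlier first): Oyelaran (Aug 5, 2005) before Espinoza (Apr 21, 2007) before Amari (Jul 27, 2007).
Order: Takahashi, Baptiste, Reyes, Salazar, Oyelaran, Espinoza, Amari.

Oyelaran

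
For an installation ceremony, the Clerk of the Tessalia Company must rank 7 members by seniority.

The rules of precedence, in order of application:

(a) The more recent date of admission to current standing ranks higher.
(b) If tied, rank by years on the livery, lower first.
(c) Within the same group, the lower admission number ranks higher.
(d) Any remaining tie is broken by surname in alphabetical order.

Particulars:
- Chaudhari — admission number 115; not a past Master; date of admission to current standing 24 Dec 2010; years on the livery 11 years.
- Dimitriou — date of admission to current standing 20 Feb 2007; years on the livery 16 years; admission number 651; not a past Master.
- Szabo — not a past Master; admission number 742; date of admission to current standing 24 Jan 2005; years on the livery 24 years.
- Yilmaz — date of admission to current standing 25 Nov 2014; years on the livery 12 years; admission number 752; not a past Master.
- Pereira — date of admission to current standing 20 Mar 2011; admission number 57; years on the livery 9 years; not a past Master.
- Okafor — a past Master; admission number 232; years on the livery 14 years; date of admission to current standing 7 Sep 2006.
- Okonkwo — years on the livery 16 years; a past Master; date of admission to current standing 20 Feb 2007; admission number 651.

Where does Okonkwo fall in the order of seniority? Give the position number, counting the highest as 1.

By date of admission to current standing (later first): Yilmaz (25 Nov 2014); then Pereira (20 Mar 2011); then Chaudhari (24 Dec 2010); then Dimitriou and Okonkwo (both 20 Feb 2007); then Okafor (7 Sep 2006); then Szabo (24 Jan 2005).
Dimitriou and Okonkwo both have years on the livery 16 years, so the next rule applies.
Dimitriou and Okonkwo both have admission number 651, so the next rule applies.
Among Dimitriou and Okonkwo, alphabetically by surname: Dimitriou before Okonkwo.
Order: Yilmaz, Pereira, Chaudhari, Dimitriou, Okonkwo, Okafor, Szabo. So position 5.

5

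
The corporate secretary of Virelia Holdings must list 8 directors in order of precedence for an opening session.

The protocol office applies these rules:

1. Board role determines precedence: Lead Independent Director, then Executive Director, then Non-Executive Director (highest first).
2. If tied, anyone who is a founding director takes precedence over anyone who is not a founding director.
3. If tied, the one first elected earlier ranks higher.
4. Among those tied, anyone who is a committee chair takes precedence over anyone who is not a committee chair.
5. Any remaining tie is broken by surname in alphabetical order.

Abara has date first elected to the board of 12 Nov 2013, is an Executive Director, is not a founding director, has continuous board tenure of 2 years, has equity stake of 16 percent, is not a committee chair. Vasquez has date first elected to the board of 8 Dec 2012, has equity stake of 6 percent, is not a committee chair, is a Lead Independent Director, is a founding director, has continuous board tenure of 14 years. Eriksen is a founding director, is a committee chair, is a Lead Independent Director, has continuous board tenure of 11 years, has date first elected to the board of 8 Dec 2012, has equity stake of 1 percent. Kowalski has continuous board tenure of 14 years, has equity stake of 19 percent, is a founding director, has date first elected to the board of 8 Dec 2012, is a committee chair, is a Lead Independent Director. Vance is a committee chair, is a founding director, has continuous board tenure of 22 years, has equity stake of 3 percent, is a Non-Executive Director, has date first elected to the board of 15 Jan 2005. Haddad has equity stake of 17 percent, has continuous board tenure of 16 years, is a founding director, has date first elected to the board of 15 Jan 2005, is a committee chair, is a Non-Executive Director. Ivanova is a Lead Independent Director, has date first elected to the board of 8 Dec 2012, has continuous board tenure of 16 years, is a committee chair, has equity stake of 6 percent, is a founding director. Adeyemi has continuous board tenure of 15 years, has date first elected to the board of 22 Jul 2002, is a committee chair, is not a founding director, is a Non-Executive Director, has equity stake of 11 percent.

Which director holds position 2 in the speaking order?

Ivanova

By board role: Eriksen, Ivanova, Kowalski and Vasquez (Lead Independent Director); then Abara (Executive Director); then Haddad, Vance and Adeyemi (Non-Executive Director).
Eriksen, Ivanova, Kowalski and Vasquez are each a founding director, so the next rule applies.
Eriksen, Ivanova, Kowalski and Vasquez all have date first elected to the board 8 Dec 2012, so the next rule applies.
Among Eriksen, Ivanova, Kowalski and Vasquez, a committee chair before not a committee chair: Eriksen, Ivanova and Kowalski (a committee chair) before Vasquez (not a committee chair).
Among Eriksen, Ivanova and Kowalski, alphabetically by surname: Eriksen before Ivanova before Kowalski.
Among Haddad, Vance and Adeyemi, a founding director before not a founding director: Haddad and Vance (a founding director) before Adeyemi (not a founding director).
Haddad and Vance both have date first elected to the board 15 Jan 2005, so the next rule applies.
Haddad and Vance are each a committee chair, so the next rule applies.
Among Haddad and Vance, alphabetically by surname: Haddad before Vance.
Order: Eriksen, Ivanova, Kowalski, Vasquez, Abara, Haddad, Vance, Adeyemi.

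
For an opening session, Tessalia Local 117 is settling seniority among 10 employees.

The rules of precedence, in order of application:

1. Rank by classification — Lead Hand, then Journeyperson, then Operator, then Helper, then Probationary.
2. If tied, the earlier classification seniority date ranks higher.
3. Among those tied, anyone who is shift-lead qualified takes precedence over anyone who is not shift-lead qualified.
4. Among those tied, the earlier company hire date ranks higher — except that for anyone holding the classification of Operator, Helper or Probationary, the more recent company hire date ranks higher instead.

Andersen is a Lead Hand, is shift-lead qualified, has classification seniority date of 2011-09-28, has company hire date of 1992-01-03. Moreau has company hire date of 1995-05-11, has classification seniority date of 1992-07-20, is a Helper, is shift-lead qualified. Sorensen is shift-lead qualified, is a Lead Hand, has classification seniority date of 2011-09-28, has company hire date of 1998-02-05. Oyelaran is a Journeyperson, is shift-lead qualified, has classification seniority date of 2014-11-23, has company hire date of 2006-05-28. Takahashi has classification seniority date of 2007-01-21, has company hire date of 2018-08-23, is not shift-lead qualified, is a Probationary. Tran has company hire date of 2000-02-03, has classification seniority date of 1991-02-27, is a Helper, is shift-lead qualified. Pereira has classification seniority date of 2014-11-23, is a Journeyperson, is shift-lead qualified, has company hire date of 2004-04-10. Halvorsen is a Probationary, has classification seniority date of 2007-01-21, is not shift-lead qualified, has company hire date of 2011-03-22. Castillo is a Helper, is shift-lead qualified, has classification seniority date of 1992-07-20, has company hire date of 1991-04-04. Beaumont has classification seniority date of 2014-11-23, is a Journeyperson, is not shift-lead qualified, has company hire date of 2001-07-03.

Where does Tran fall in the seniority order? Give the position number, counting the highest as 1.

6

By classification: Andersen and Sorensen (Lead Hand); then Pereira, Oyelaran and Beaumont (Journeyperson); then Tran, Moreau and Castillo (Helper); then Takahashi and Halvorsen (Probationary).
Andersen and Sorensen both have classification seniority date 2011-09-28, so the next rule applies.
Andersen and Sorensen are each shift-lead qualified, so the next rule applies.
Among Andersen and Sorensen, by company hire date (earlier first): Andersen (1992-01-03) before Sorensen (1998-02-05).
Pereira, Oyelaran and Beaumont all have classification seniority date 2014-11-23, so the next rule applies.
Among Pereira, Oyelaran and Beaumont, shift-lead qualified before not shift-lead qualified: Pereira and Oyelaran (shift-lead qualified) before Beaumont (not shift-lead qualified).
Among Pereira and Oyelaran, by company hire date (earlier first): Pereira (2004-04-10) before Oyelaran (2006-05-28).
Among Tran, Moreau and Castillo, by classification seniority date (earlier first): Tran (1991-02-27) before Moreau and Castillo (1992-07-20).
Moreau and Castillo are each shift-lead qualified, so the next rule applies.
Among Moreau and Castillo, by company hire date (later first) (reversed rule for this group): Moreau (1995-05-11) before Castillo (1991-04-04).
Takahashi and Halvorsen both have classification seniority date 2007-01-21, so the next rule applies.
Takahashi and Halvorsen are each not shift-lead qualified, so the next rule applies.
Among Takahashi and Halvorsen, by company hire date (later first) (reversed rule for this group): Takahashi (2018-08-23) before Halvorsen (2011-03-22).
Order: Andersen, Sorensen, Pereira, Oyelaran, Beaumont, Tran, Moreau, Castillo, Takahashi, Halvorsen. So position 6.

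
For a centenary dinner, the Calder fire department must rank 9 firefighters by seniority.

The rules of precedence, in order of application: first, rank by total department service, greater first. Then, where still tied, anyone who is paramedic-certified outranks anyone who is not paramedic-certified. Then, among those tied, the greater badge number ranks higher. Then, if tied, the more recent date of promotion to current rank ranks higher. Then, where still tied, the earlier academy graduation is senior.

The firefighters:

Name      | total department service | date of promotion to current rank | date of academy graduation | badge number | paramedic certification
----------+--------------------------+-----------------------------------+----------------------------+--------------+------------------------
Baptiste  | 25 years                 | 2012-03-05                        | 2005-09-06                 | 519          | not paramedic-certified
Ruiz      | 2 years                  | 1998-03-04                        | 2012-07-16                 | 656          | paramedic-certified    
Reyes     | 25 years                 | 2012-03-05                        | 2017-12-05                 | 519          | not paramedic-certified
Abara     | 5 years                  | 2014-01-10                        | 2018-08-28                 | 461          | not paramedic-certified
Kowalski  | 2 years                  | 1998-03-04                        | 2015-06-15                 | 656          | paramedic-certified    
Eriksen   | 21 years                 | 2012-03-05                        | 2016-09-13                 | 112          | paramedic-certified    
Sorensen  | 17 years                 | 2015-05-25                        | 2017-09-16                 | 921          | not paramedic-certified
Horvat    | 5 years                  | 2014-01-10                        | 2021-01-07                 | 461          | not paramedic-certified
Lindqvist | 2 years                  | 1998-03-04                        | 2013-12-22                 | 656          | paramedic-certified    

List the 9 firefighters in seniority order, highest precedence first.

Baptiste, Reyes, Eriksen, Sorensen, Abara, Horvat, Ruiz, Lindqvist, Kowalski

By total department service (higher first): Baptiste and Reyes (both 25 years); then Eriksen (21 years); then Sorensen (17 years); then Abara and Horvat (both 5 years); then Ruiz, Lindqvist and Kowalski (each 2 years).
Baptiste and Reyes are each not paramedic-certified, so the next rule applies.
Baptiste and Reyes both have badge number 519, so the next rule applies.
Baptiste and Reyes both have date of promotion to current rank 2012-03-05, so the next rule applies.
Among Baptiste and Reyes, by date of academy graduation (earlier first): Baptiste (2005-09-06) before Reyes (2017-12-05).
Abara and Horvat are each not paramedic-certified, so the next rule applies.
Abara and Horvat both have badge number 461, so the next rule applies.
Abara and Horvat both have date of promotion to current rank 2014-01-10, so the next rule applies.
Among Abara and Horvat, by date of academy graduation (earlier first): Abara (2018-08-28) before Horvat (2021-01-07).
Ruiz, Lindqvist and Kowalski are each paramedic-certified, so the next rule applies.
Ruiz, Lindqvist and Kowalski all have badge number 656, so the next rule applies.
Ruiz, Lindqvist and Kowalski all have date of promotion to current rank 1998-03-04, so the next rule applies.
Among Ruiz, Lindqvist and Kowalski, by date of academy graduation (earlier first): Ruiz (2012-07-16) before Lindqvist (2013-12-22) before Kowalski (2015-06-15).
Full order: Baptiste, Reyes, Eriksen, Sorensen, Abara, Horvat, Ruiz, Lindqvist, Kowalski.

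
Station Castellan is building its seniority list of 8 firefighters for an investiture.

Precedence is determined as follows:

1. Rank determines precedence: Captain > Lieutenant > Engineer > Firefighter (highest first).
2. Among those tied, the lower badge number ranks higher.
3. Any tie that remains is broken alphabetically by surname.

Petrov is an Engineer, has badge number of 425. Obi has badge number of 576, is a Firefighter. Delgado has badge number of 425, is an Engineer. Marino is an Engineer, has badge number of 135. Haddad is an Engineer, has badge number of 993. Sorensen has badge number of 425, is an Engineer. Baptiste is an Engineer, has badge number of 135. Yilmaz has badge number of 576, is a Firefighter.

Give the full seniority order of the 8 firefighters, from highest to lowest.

By rank: Baptiste, Marino, Delgado, Petrov, Sorensen and Haddad (Engineer); then Obi and Yilmaz (Firefighter).
Among Baptiste, Marino, Delgado, Petrov, Sorensen and Haddad, by badge number (lower first): Baptiste and Marino (135) before Delgado, Petrov and Sorensen (425) before Haddad (993).
Among Baptiste and Marino, alphabetically by surname: Baptiste before Marino.
Among Delgado, Petrov and Sorensen, alphabetically by surname: Delgado before Petrov before Sorensen.
Obi and Yilmaz both have badge number 576, so the next rule applies.
Among Obi and Yilmaz, alphabetically by surname: Obi before Yilmaz.
Full order: Baptiste, Marino, Delgado, Petrov, Sorensen, Haddad, Obi, Yilmaz.

Baptiste, Marino, Delgado, Petrov, Sorensen, Haddad, Obi, Yilmaz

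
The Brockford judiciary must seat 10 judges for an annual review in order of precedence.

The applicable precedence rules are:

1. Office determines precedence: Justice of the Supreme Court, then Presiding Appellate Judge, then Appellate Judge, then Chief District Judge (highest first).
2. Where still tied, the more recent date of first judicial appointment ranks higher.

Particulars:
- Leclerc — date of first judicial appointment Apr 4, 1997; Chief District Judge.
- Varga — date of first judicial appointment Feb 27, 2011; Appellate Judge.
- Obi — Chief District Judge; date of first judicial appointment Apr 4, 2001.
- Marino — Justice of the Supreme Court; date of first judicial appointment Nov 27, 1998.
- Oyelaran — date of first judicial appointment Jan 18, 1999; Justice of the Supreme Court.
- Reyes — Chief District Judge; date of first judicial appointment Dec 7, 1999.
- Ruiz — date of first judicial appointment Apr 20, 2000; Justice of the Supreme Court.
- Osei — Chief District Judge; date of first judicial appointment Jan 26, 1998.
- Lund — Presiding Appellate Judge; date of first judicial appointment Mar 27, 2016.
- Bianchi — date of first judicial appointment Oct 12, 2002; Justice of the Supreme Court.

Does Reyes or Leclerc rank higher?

By office: Bianchi, Ruiz, Oyelaran and Marino (Justice of the Supreme Court); then Lund (Presiding Appellate Judge); then Varga (Appellate Judge); then Obi, Reyes, Osei and Leclerc (Chief District Judge).
Among Bianchi, Ruiz, Oyelaran and Marino, by date of first judicial appointment (later first): Bianchi (Oct 12, 2002) before Ruiz (Apr 20, 2000) before Oyelaran (Jan 18, 1999) before Marino (Nov 27, 1998).
Among Obi, Reyes, Osei and Leclerc, by date of first judicial appointment (later first): Obi (Apr 4, 2001) before Reyes (Dec 7, 1999) before Osei (Jan 26, 1998) before Leclerc (Apr 4, 1997).
So Reyes takes precedence.

Reyes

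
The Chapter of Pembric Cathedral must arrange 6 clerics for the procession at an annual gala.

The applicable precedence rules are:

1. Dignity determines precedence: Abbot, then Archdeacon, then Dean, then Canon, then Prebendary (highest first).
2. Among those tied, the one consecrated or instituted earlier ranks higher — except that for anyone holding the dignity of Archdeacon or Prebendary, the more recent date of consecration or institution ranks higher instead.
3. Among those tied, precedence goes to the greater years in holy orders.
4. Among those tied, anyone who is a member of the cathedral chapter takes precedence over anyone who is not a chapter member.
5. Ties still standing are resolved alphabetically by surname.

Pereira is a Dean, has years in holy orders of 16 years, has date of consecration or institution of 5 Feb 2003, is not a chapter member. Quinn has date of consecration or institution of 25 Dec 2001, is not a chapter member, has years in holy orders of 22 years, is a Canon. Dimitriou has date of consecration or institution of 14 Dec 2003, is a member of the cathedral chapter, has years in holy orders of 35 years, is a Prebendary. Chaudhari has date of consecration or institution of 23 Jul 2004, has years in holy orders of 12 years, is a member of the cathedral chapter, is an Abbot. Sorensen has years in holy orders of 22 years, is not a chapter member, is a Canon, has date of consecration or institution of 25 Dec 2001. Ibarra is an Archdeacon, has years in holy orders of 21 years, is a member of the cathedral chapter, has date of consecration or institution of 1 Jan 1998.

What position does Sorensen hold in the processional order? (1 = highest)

By dignity: Chaudhari (Abbot); then Ibarra (Archdeacon); then Pereira (Dean); then Quinn and Sorensen (Canon); then Dimitriou (Prebendary).
Quinn and Sorensen both have date of consecration or institution 25 Dec 2001, so the next rule applies.
Quinn and Sorensen both have years in holy orders 22 years, so the next rule applies.
Quinn and Sorensen are each not a chapter member, so the next rule applies.
Among Quinn and Sorensen, alphabetically by surname: Quinn before Sorensen.
Order: Chaudhari, Ibarra, Pereira, Quinn, Sorensen, Dimitriou. So position 5.

5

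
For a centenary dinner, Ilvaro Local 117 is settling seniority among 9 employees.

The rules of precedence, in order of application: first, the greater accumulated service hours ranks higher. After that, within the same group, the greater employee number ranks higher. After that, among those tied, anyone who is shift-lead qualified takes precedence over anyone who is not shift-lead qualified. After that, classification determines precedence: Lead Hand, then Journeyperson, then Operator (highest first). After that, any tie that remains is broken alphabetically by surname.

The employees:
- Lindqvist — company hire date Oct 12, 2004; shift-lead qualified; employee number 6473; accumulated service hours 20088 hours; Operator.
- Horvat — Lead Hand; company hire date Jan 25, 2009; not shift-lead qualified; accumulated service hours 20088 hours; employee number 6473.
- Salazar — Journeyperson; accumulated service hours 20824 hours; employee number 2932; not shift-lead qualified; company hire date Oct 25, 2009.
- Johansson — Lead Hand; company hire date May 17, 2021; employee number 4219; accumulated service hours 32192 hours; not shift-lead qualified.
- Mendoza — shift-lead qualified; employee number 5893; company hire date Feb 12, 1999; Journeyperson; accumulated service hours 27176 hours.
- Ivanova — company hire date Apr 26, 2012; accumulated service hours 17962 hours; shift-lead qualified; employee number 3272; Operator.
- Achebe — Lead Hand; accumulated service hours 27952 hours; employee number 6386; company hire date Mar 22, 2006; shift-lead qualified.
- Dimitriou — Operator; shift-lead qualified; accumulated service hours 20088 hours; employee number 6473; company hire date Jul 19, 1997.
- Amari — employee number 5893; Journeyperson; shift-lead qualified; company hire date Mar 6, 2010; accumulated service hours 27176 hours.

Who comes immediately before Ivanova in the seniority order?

Horvat

By accumulated service hours (higher first): Johansson (32192 hours); then Achebe (27952 hours); then Amari and Mendoza (both 27176 hours); then Salazar (20824 hours); then Dimitriou, Lindqvist and Horvat (each 20088 hours); then Ivanova (17962 hours).
Amari and Mendoza both have employee number 5893, so the next rule applies.
Amari and Mendoza are each shift-lead qualified, so the next rule applies.
Amari and Mendoza are each Journeyperson, so the next rule applies.
Among Amari and Mendoza, alphabetically by surname: Amari before Mendoza.
Dimitriou, Lindqvist and Horvat all have employee number 6473, so the next rule applies.
Among Dimitriou, Lindqvist and Horvat, shift-lead qualified before not shift-lead qualified: Dimitriou and Lindqvist (shift-lead qualified) before Horvat (not shift-lead qualified).
Dimitriou and Lindqvist are each Operator, so the next rule applies.
Among Dimitriou and Lindqvist, alphabetically by surname: Dimitriou before Lindqvist.
Order: Johansson, Achebe, Amari, Mendoza, Salazar, Dimitriou, Lindqvist, Horvat, Ivanova.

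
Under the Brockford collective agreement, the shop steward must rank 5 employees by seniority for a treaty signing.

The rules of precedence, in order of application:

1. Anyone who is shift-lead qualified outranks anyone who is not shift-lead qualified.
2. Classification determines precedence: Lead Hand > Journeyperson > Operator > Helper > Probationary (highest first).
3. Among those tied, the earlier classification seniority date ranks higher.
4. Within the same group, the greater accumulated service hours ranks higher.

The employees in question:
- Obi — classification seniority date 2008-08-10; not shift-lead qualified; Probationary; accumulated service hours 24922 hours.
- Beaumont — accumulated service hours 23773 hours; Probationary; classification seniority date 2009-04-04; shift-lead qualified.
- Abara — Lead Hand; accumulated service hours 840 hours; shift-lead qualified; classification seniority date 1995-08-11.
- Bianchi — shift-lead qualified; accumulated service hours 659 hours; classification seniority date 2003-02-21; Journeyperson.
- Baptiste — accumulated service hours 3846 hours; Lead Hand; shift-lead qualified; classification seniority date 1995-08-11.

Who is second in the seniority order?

Abara

By the first rule: Baptiste, Abara, Bianchi and Beaumont (each shift-lead qualified); then Obi (not shift-lead qualified).
Among Baptiste, Abara, Bianchi and Beaumont, by classification: Baptiste and Abara (Lead Hand) before Bianchi (Journeyperson) before Beaumont (Probationary).
Baptiste and Abara both have classification seniority date 1995-08-11, so the next rule applies.
Among Baptiste and Abara, by accumulated service hours (higher first): Baptiste (3846 hours) before Abara (840 hours).
Order: Baptiste, Abara, Bianchi, Beaumont, Obi.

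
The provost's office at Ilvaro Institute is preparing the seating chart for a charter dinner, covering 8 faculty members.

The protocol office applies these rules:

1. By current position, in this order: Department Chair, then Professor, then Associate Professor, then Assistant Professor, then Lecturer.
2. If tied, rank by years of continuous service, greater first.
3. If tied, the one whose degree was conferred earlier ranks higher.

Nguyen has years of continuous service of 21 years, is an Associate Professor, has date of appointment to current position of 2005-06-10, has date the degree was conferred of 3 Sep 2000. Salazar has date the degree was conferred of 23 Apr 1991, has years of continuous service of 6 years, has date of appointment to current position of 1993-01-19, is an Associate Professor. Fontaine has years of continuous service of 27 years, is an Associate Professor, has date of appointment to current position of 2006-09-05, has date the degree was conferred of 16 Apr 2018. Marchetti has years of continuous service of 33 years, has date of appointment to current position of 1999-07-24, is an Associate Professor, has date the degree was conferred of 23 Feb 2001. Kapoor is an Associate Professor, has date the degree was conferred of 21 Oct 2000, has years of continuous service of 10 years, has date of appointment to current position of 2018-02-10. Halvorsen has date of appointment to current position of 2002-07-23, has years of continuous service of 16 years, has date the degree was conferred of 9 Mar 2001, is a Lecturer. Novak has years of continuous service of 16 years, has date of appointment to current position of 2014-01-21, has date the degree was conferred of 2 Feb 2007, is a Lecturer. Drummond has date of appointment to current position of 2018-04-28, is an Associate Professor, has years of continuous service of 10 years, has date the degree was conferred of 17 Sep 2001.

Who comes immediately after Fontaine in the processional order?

Nguyen

By current position: Marchetti, Fontaine, Nguyen, Kapoor, Drummond and Salazar (Associate Professor); then Halvorsen and Novak (Lecturer).
Among Marchetti, Fontaine, Nguyen, Kapoor, Drummond and Salazar, by years of continuous service (higher first): Marchetti (33 years) before Fontaine (27 years) before Nguyen (21 years) before Kapoor and Drummond (10 years) before Salazar (6 years).
Among Kapoor and Drummond, by date the degree was conferred (earlier first): Kapoor (21 Oct 2000) before Drummond (17 Sep 2001).
Halvorsen and Novak both have years of continuous service 16 years, so the next rule applies.
Among Halvorsen and Novak, by date the degree was conferred (earlier first): Halvorsen (9 Mar 2001) before Novak (2 Feb 2007).
Order: Marchetti, Fontaine, Nguyen, Kapoor, Drummond, Salazar, Halvorsen, Novak.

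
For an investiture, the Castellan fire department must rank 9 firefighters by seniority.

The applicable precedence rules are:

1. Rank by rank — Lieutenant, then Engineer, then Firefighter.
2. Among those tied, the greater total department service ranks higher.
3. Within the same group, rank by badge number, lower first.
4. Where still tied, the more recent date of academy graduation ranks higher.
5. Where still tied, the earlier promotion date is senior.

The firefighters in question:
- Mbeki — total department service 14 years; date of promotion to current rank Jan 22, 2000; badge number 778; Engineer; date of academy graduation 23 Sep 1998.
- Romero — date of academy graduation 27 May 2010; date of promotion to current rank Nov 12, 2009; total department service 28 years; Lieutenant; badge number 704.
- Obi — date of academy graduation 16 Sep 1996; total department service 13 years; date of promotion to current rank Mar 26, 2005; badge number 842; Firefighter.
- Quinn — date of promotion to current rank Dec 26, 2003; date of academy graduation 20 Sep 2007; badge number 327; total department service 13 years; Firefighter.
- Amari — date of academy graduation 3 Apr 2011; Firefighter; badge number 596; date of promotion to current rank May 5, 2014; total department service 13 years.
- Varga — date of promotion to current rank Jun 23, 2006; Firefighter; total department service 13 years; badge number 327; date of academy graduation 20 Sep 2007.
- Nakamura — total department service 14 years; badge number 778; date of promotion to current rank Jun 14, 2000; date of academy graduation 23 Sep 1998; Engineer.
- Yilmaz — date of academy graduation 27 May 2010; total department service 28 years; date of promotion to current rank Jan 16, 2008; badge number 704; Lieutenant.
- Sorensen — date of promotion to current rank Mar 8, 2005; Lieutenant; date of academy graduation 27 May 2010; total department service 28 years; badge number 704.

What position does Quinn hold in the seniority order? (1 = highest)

6

By rank: Sorensen, Yilmaz and Romero (Lieutenant); then Mbeki and Nakamura (Engineer); then Quinn, Varga, Amari and Obi (Firefighter).
Sorensen, Yilmaz and Romero all have total department service 28 years, so the next rule applies.
Sorensen, Yilmaz and Romero all have badge number 704, so the next rule applies.
Sorensen, Yilmaz and Romero all have date of academy graduation 27 May 2010, so the next rule applies.
Among Sorensen, Yilmaz and Romero, by date of promotion to current rank (earlier first): Sorensen (Mar 8, 2005) before Yilmaz (Jan 16, 2008) before Romero (Nov 12, 2009).
Mbeki and Nakamura both have total department service 14 years, so the next rule applies.
Mbeki and Nakamura both have badge number 778, so the next rule applies.
Mbeki and Nakamura both have date of academy graduation 23 Sep 1998, so the next rule applies.
Among Mbeki and Nakamura, by date of promotion to current rank (earlier first): Mbeki (Jan 22, 2000) before Nakamura (Jun 14, 2000).
Quinn, Varga, Amari and Obi all have total department service 13 years, so the next rule applies.
Among Quinn, Varga, Amari and Obi, by badge number (lower first): Quinn and Varga (327) before Amari (596) before Obi (842).
Quinn and Varga both have date of academy graduation 20 Sep 2007, so the next rule applies.
Among Quinn and Varga, by date of promotion to current rank (earlier first): Quinn (Dec 26, 2003) before Varga (Jun 23, 2006).
Order: Sorensen, Yilmaz, Romero, Mbeki, Nakamura, Quinn, Varga, Amari, Obi. So position 6.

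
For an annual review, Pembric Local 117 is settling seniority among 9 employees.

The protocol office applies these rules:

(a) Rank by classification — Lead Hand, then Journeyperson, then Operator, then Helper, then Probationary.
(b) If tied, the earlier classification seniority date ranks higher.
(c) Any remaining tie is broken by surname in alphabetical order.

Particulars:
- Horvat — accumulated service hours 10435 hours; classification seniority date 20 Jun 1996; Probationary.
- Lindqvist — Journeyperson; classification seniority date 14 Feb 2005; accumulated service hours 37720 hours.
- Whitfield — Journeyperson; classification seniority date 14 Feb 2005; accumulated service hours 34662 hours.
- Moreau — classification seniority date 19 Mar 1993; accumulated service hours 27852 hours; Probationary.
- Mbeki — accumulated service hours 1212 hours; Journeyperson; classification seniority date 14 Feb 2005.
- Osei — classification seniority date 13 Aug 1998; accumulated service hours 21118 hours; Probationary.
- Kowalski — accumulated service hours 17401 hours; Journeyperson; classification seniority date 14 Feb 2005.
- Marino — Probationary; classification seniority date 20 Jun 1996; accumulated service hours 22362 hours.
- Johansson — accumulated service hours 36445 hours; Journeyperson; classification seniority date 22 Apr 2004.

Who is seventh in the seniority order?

By classification: Johansson, Kowalski, Lindqvist, Mbeki and Whitfield (Journeyperson); then Moreau, Horvat, Marino and Osei (Probationary).
Among Johansson, Kowalski, Lindqvist, Mbeki and Whitfield, by classification seniority date (earlier first): Johansson (22 Apr 2004) before Kowalski, Lindqvist, Mbeki and Whitfield (14 Feb 2005).
Among Kowalski, Lindqvist, Mbeki and Whitfield, alphabetically by surname: Kowalski before Lindqvist before Mbeki before Whitfield.
Among Moreau, Horvat, Marino and Osei, by classification seniority date (earlier first): Moreau (19 Mar 1993) before Horvat and Marino (20 Jun 1996) before Osei (13 Aug 1998).
Among Horvat and Marino, alphabetically by surname: Horvat before Marino.
Order: Johansson, Kowalski, Lindqvist, Mbeki, Whitfield, Moreau, Horvat, Marino, Osei.

Horvat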